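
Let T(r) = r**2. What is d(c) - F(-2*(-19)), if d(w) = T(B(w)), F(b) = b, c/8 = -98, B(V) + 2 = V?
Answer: 617758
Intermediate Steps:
B(V) = -2 + V
c = -784 (c = 8*(-98) = -784)
d(w) = (-2 + w)**2
d(c) - F(-2*(-19)) = (-2 - 784)**2 - (-2)*(-19) = (-786)**2 - 1*38 = 617796 - 38 = 617758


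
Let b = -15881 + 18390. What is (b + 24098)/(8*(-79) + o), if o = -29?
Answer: -26607/661 ≈ -40.253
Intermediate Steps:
b = 2509
(b + 24098)/(8*(-79) + o) = (2509 + 24098)/(8*(-79) - 29) = 26607/(-632 - 29) = 26607/(-661) = 26607*(-1/661) = -26607/661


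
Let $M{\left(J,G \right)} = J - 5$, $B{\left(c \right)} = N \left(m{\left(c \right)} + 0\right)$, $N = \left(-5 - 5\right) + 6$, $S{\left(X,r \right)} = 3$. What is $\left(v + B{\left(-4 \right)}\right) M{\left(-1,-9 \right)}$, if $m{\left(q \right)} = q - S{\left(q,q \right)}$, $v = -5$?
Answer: $-138$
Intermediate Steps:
$N = -4$ ($N = -10 + 6 = -4$)
$m{\left(q \right)} = -3 + q$ ($m{\left(q \right)} = q - 3 = -3 + q$)
$B{\left(c \right)} = 12 - 4 c$ ($B{\left(c \right)} = - 4 \left(\left(-3 + c\right) + 0\right) = - 4 \left(-3 + c\right) = 12 - 4 c$)
$M{\left(J,G \right)} = -5 + J$
$\left(v + B{\left(-4 \right)}\right) M{\left(-1,-9 \right)} = \left(-5 + \left(12 - -16\right)\right) \left(-5 - 1\right) = \left(-5 + \left(12 + 16\right)\right) \left(-6\right) = \left(-5 + 28\right) \left(-6\right) = 23 \left(-6\right) = -138$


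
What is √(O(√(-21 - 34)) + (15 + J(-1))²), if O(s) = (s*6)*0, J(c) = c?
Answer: 14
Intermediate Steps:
O(s) = 0 (O(s) = (6*s)*0 = 0)
√(O(√(-21 - 34)) + (15 + J(-1))²) = √(0 + (15 - 1)²) = √(0 + 14²) = √(0 + 196) = √196 = 14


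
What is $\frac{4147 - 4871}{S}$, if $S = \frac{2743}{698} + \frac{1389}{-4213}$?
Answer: $- \frac{2129047976}{10586737} \approx -201.11$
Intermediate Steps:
$S = \frac{10586737}{2940674}$ ($S = 2743 \cdot \frac{1}{698} + 1389 \left(- \frac{1}{4213}\right) = \frac{2743}{698} - \frac{1389}{4213} = \frac{10586737}{2940674} \approx 3.6001$)
$\frac{4147 - 4871}{S} = \frac{4147 - 4871}{\frac{10586737}{2940674}} = \left(-724\right) \frac{2940674}{10586737} = - \frac{2129047976}{10586737}$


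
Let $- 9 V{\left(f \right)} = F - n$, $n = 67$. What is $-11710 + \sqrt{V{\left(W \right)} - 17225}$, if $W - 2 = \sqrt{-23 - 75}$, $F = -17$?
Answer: $-11710 + \frac{i \sqrt{154941}}{3} \approx -11710.0 + 131.21 i$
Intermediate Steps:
$W = 2 + 7 i \sqrt{2}$ ($W = 2 + \sqrt{-23 - 75} = 2 + \sqrt{-98} = 2 + 7 i \sqrt{2} \approx 2.0 + 9.8995 i$)
$V{\left(f \right)} = \frac{28}{3}$ ($V{\left(f \right)} = - \frac{-17 - 67}{9} = \left(- \frac{1}{9}\right) \left(-84\right) = \frac{28}{3}$)
$-11710 + \sqrt{V{\left(W \right)} - 17225} = -11710 + \sqrt{\frac{28}{3} - 17225} = -11710 + \sqrt{- \frac{51647}{3}} = -11710 + \frac{i \sqrt{154941}}{3}$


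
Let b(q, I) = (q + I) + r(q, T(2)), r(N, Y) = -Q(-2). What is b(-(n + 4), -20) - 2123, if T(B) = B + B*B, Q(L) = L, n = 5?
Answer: -2150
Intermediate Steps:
T(B) = B + B²
r(N, Y) = 2 (r(N, Y) = -1*(-2) = 2)
b(q, I) = 2 + I + q (b(q, I) = (q + I) + 2 = (I + q) + 2 = 2 + I + q)
b(-(n + 4), -20) - 2123 = (2 - 20 - (5 + 4)) - 2123 = (2 - 20 - 1*9) - 2123 = (2 - 20 - 9) - 2123 = -27 - 2123 = -2150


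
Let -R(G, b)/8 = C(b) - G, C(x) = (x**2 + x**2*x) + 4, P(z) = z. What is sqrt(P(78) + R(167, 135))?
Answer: 13*I*sqrt(117322) ≈ 4452.8*I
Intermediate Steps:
C(x) = 4 + x**2 + x**3 (C(x) = (x**2 + x**3) + 4 = 4 + x**2 + x**3)
R(G, b) = -32 - 8*b**2 - 8*b**3 + 8*G (R(G, b) = -8*((4 + b**2 + b**3) - G) = -8*(4 + b**2 + b**3 - G) = -32 - 8*b**2 - 8*b**3 + 8*G)
sqrt(P(78) + R(167, 135)) = sqrt(78 + (-32 - 8*135**2 - 8*135**3 + 8*167)) = sqrt(78 + (-32 - 8*18225 - 8*2460375 + 1336)) = sqrt(78 + (-32 - 145800 - 19683000 + 1336)) = sqrt(78 - 19827496) = sqrt(-19827418) = 13*I*sqrt(117322)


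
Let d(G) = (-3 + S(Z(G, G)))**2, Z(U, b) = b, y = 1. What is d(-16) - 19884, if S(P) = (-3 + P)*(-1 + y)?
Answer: -19875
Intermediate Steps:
S(P) = 0 (S(P) = (-3 + P)*(-1 + 1) = (-3 + P)*0 = 0)
d(G) = 9 (d(G) = (-3 + 0)**2 = (-3)**2 = 9)
d(-16) - 19884 = 9 - 19884 = -19875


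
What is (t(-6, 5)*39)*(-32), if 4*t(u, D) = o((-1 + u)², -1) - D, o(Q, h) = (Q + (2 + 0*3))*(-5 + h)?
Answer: 97032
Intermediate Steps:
o(Q, h) = (-5 + h)*(2 + Q) (o(Q, h) = (Q + (2 + 0))*(-5 + h) = (Q + 2)*(-5 + h) = (2 + Q)*(-5 + h) = (-5 + h)*(2 + Q))
t(u, D) = -3 - 3*(-1 + u)²/2 - D/4 (t(u, D) = ((-10 - 5*(-1 + u)² + 2*(-1) + (-1 + u)²*(-1)) - D)/4 = ((-10 - 5*(-1 + u)² - 2 - (-1 + u)²) - D)/4 = ((-12 - 6*(-1 + u)²) - D)/4 = (-12 - D - 6*(-1 + u)²)/4 = -3 - 3*(-1 + u)²/2 - D/4)
(t(-6, 5)*39)*(-32) = ((-3 - 3*(-1 - 6)²/2 - ¼*5)*39)*(-32) = ((-3 - 3/2*(-7)² - 5/4)*39)*(-32) = ((-3 - 3/2*49 - 5/4)*39)*(-32) = ((-3 - 147/2 - 5/4)*39)*(-32) = -311/4*39*(-32) = -12129/4*(-32) = 97032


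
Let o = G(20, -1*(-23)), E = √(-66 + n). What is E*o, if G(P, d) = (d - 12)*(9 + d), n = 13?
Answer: 352*I*√53 ≈ 2562.6*I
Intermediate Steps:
E = I*√53 (E = √(-66 + 13) = √(-53) = I*√53 ≈ 7.2801*I)
G(P, d) = (-12 + d)*(9 + d)
o = 352 (o = -108 + (-1*(-23))² - (-3)*(-23) = -108 + 23² - 3*23 = -108 + 529 - 69 = 352)
E*o = (I*√53)*352 = 352*I*√53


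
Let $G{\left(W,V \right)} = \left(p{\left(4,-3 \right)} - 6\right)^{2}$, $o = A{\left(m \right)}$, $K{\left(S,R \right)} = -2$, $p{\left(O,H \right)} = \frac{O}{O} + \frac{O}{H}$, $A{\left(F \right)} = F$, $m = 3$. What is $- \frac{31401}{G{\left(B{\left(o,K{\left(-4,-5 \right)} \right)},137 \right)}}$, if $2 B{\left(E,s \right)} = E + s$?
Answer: $- \frac{282609}{361} \approx -782.85$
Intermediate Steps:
$p{\left(O,H \right)} = 1 + \frac{O}{H}$
$o = 3$
$B{\left(E,s \right)} = \frac{E}{2} + \frac{s}{2}$ ($B{\left(E,s \right)} = \frac{E + s}{2} = \frac{E}{2} + \frac{s}{2}$)
$G{\left(W,V \right)} = \frac{361}{9}$ ($G{\left(W,V \right)} = \left(\frac{-3 + 4}{-3} - 6\right)^{2} = \left(\left(- \frac{1}{3}\right) 1 - 6\right)^{2} = \left(- \frac{1}{3} - 6\right)^{2} = \left(- \frac{19}{3}\right)^{2} = \frac{361}{9}$)
$- \frac{31401}{G{\left(B{\left(o,K{\left(-4,-5 \right)} \right)},137 \right)}} = - \frac{31401}{\frac{361}{9}} = \left(-31401\right) \frac{9}{361} = - \frac{282609}{361}$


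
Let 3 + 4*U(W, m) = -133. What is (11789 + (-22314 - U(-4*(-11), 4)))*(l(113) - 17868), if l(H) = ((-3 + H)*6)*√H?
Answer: 187453188 - 6924060*√113 ≈ 1.1385e+8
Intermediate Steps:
U(W, m) = -34 (U(W, m) = -¾ + (¼)*(-133) = -¾ - 133/4 = -34)
l(H) = √H*(-18 + 6*H) (l(H) = (-18 + 6*H)*√H = √H*(-18 + 6*H))
(11789 + (-22314 - U(-4*(-11), 4)))*(l(113) - 17868) = (11789 + (-22314 - 1*(-34)))*(6*√113*(-3 + 113) - 17868) = (11789 + (-22314 + 34))*(6*√113*110 - 17868) = (11789 - 22280)*(660*√113 - 17868) = -10491*(-17868 + 660*√113) = 187453188 - 6924060*√113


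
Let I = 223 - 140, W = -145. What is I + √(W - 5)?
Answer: 83 + 5*I*√6 ≈ 83.0 + 12.247*I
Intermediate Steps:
I = 83
I + √(W - 5) = 83 + √(-145 - 5) = 83 + √(-150) = 83 + 5*I*√6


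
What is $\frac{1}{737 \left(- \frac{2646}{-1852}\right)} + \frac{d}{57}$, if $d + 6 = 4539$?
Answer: $\frac{1473319655}{18525969} \approx 79.527$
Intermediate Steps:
$d = 4533$ ($d = -6 + 4539 = 4533$)
$\frac{1}{737 \left(- \frac{2646}{-1852}\right)} + \frac{d}{57} = \frac{1}{737 \left(- \frac{2646}{-1852}\right)} + \frac{4533}{57} = \frac{1}{737 \left(\left(-2646\right) \left(- \frac{1}{1852}\right)\right)} + 4533 \cdot \frac{1}{57} = \frac{1}{737 \cdot \frac{1323}{926}} + \frac{1511}{19} = \frac{1}{737} \cdot \frac{926}{1323} + \frac{1511}{19} = \frac{926}{975051} + \frac{1511}{19} = \frac{1473319655}{18525969}$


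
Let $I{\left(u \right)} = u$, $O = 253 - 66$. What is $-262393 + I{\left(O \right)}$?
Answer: $-262206$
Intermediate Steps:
$O = 187$ ($O = 253 - 66 = 187$)
$-262393 + I{\left(O \right)} = -262393 + 187 = -262206$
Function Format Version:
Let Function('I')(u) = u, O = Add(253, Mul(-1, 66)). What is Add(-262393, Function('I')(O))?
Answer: -262206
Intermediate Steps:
O = 187 (O = Add(253, -66) = 187)
Add(-262393, Function('I')(O)) = Add(-262393, 187) = -262206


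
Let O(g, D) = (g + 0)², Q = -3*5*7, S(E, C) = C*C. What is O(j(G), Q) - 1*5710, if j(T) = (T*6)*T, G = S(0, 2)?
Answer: 3506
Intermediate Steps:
S(E, C) = C²
G = 4 (G = 2² = 4)
Q = -105 (Q = -15*7 = -105)
j(T) = 6*T² (j(T) = (6*T)*T = 6*T²)
O(g, D) = g²
O(j(G), Q) - 1*5710 = (6*4²)² - 1*5710 = (6*16)² - 5710 = 96² - 5710 = 9216 - 5710 = 3506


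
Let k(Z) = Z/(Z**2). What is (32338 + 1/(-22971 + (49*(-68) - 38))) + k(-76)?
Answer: 64737933191/2001916 ≈ 32338.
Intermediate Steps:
k(Z) = 1/Z (k(Z) = Z/Z**2 = 1/Z)
(32338 + 1/(-22971 + (49*(-68) - 38))) + k(-76) = (32338 + 1/(-22971 + (49*(-68) - 38))) + 1/(-76) = (32338 + 1/(-22971 + (-3332 - 38))) - 1/76 = (32338 + 1/(-22971 - 3370)) - 1/76 = (32338 + 1/(-26341)) - 1/76 = (32338 - 1/26341) - 1/76 = 851815257/26341 - 1/76 = 64737933191/2001916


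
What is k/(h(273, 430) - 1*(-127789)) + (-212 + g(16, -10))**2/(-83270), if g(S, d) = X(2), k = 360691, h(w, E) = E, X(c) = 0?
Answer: 12136032417/5338398065 ≈ 2.2733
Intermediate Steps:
g(S, d) = 0
k/(h(273, 430) - 1*(-127789)) + (-212 + g(16, -10))**2/(-83270) = 360691/(430 - 1*(-127789)) + (-212 + 0)**2/(-83270) = 360691/(430 + 127789) + (-212)**2*(-1/83270) = 360691/128219 + 44944*(-1/83270) = 360691*(1/128219) - 22472/41635 = 360691/128219 - 22472/41635 = 12136032417/5338398065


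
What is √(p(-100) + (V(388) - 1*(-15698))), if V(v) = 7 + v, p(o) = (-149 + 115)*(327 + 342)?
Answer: I*√6653 ≈ 81.566*I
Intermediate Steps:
p(o) = -22746 (p(o) = -34*669 = -22746)
√(p(-100) + (V(388) - 1*(-15698))) = √(-22746 + ((7 + 388) - 1*(-15698))) = √(-22746 + (395 + 15698)) = √(-22746 + 16093) = √(-6653) = I*√6653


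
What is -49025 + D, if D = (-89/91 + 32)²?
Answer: -398006696/8281 ≈ -48063.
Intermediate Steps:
D = 7969329/8281 (D = (-89*1/91 + 32)² = (-89/91 + 32)² = (2823/91)² = 7969329/8281 ≈ 962.36)
-49025 + D = -49025 + 7969329/8281 = -398006696/8281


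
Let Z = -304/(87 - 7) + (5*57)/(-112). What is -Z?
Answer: 3553/560 ≈ 6.3446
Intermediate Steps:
Z = -3553/560 (Z = -304/80 + 285*(-1/112) = -304*1/80 - 285/112 = -19/5 - 285/112 = -3553/560 ≈ -6.3446)
-Z = -1*(-3553/560) = 3553/560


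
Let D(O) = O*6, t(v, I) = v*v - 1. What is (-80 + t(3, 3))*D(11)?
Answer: -4752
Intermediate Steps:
t(v, I) = -1 + v**2 (t(v, I) = v**2 - 1 = -1 + v**2)
D(O) = 6*O
(-80 + t(3, 3))*D(11) = (-80 + (-1 + 3**2))*(6*11) = (-80 + (-1 + 9))*66 = (-80 + 8)*66 = -72*66 = -4752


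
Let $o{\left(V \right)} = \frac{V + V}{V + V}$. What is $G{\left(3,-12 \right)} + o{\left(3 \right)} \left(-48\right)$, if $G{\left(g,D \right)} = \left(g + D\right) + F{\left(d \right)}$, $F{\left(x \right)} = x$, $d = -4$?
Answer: $-61$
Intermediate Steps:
$G{\left(g,D \right)} = -4 + D + g$ ($G{\left(g,D \right)} = \left(g + D\right) - 4 = \left(D + g\right) - 4 = -4 + D + g$)
$o{\left(V \right)} = 1$ ($o{\left(V \right)} = \frac{2 V}{2 V} = 2 V \frac{1}{2 V} = 1$)
$G{\left(3,-12 \right)} + o{\left(3 \right)} \left(-48\right) = \left(-4 - 12 + 3\right) + 1 \left(-48\right) = -13 - 48 = -61$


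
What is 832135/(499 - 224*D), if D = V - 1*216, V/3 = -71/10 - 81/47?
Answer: 195551725/12880897 ≈ 15.182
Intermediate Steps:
V = -12441/470 (V = 3*(-71/10 - 81/47) = 3*(-4147/470) = -12441/470 ≈ -26.470)
D = -113961/470 (D = -12441/470 - 1*216 = -12441/470 - 216 = -113961/470 ≈ -242.47)
832135/(499 - 224*D) = 832135/(499 - 224*(-113961/470)) = 832135/(499 + 12763632/235) = 832135/(12880897/235) = 832135*(235/12880897) = 195551725/12880897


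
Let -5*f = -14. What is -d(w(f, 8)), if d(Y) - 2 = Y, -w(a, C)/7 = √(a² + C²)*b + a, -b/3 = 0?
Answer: 88/5 ≈ 17.600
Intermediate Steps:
f = 14/5 (f = -⅕*(-14) = 14/5 ≈ 2.8000)
b = 0 (b = -3*0 = 0)
w(a, C) = -7*a (w(a, C) = -7*(√(a² + C²)*0 + a) = -7*(√(C² + a²)*0 + a) = -7*(0 + a) = -7*a)
d(Y) = 2 + Y
-d(w(f, 8)) = -(2 - 7*14/5) = -(2 - 98/5) = -1*(-88/5) = 88/5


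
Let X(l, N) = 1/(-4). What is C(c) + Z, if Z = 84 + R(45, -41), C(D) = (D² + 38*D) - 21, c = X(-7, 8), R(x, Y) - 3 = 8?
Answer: 1033/16 ≈ 64.563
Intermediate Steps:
X(l, N) = -¼
R(x, Y) = 11 (R(x, Y) = 3 + 8 = 11)
c = -¼ ≈ -0.25000
C(D) = -21 + D² + 38*D
Z = 95 (Z = 84 + 11 = 95)
C(c) + Z = (-21 + (-¼)² + 38*(-¼)) + 95 = (-21 + 1/16 - 19/2) + 95 = -487/16 + 95 = 1033/16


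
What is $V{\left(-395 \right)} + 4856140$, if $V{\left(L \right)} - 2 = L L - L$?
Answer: $5012562$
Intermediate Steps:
$V{\left(L \right)} = 2 + L^{2} - L$ ($V{\left(L \right)} = 2 - \left(L - L L\right) = 2 + \left(L^{2} - L\right) = 2 + L^{2} - L$)
$V{\left(-395 \right)} + 4856140 = \left(2 + \left(-395\right)^{2} - -395\right) + 4856140 = \left(2 + 156025 + 395\right) + 4856140 = 156422 + 4856140 = 5012562$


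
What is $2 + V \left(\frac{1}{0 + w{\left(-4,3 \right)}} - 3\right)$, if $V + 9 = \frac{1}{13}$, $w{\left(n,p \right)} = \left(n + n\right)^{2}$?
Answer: $\frac{5955}{208} \approx 28.63$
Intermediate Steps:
$w{\left(n,p \right)} = 4 n^{2}$ ($w{\left(n,p \right)} = \left(2 n\right)^{2} = 4 n^{2}$)
$V = - \frac{116}{13}$ ($V = -9 + \frac{1}{13} = - \frac{116}{13} \approx -8.9231$)
$2 + V \left(\frac{1}{0 + w{\left(-4,3 \right)}} - 3\right) = 2 - \frac{116 \left(\frac{1}{0 + 4 \left(-4\right)^{2}} - 3\right)}{13} = 2 - \frac{116 \left(\frac{1}{0 + 4 \cdot 16} - 3\right)}{13} = 2 - \frac{116 \left(\frac{1}{0 + 64} - 3\right)}{13} = 2 - \frac{116 \left(\frac{1}{64} - 3\right)}{13} = 2 - - \frac{5539}{208} = 2 + \frac{5539}{208} = \frac{5955}{208}$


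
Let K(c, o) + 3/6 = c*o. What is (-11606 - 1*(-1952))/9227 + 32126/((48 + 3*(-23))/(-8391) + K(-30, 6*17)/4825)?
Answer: -8001029864483198/157346988349 ≈ -50850.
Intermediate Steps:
K(c, o) = -½ + c*o
(-11606 - 1*(-1952))/9227 + 32126/((48 + 3*(-23))/(-8391) + K(-30, 6*17)/4825) = (-11606 - 1*(-1952))/9227 + 32126/((48 + 3*(-23))/(-8391) + (-½ - 180*17)/4825) = (-11606 + 1952)*(1/9227) + 32126/((48 - 69)*(-1/8391) + (-½ - 30*102)*(1/4825)) = -9654*1/9227 + 32126/(-21*(-1/8391) + (-½ - 3060)*(1/4825)) = -9654/9227 + 32126/(7/2797 - 6121/2*1/4825) = -9654/9227 + 32126/(7/2797 - 6121/9650) = -9654/9227 + 32126/(-17052887/26991050) = -9654/9227 + 32126*(-26991050/17052887) = -9654/9227 - 867114472300/17052887 = -8001029864483198/157346988349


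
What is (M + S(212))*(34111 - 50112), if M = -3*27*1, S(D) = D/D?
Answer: 1280080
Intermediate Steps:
S(D) = 1
M = -81 (M = -81*1 = -81)
(M + S(212))*(34111 - 50112) = (-81 + 1)*(34111 - 50112) = -80*(-16001) = 1280080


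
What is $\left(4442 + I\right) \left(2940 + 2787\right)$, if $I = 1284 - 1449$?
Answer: $24494379$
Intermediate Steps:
$I = -165$
$\left(4442 + I\right) \left(2940 + 2787\right) = \left(4442 - 165\right) \left(2940 + 2787\right) = 4277 \cdot 5727 = 24494379$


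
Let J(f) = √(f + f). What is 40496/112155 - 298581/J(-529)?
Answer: 40496/112155 + 298581*I*√2/46 ≈ 0.36107 + 9179.5*I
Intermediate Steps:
J(f) = √2*√f (J(f) = √(2*f) = √2*√f)
40496/112155 - 298581/J(-529) = 40496/112155 - 298581*(-I*√2/46) = 40496/112155 - (-298581)*I*√2/46 = 40496/112155 + 298581*I*√2/46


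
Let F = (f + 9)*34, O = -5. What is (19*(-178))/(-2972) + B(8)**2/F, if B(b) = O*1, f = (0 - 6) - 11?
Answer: 211401/202096 ≈ 1.0460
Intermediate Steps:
f = -17 (f = -6 - 11 = -17)
F = -272 (F = (-17 + 9)*34 = -8*34 = -272)
B(b) = -5 (B(b) = -5*1 = -5)
(19*(-178))/(-2972) + B(8)**2/F = (19*(-178))/(-2972) + (-5)**2/(-272) = -3382*(-1/2972) + 25*(-1/272) = 1691/1486 - 25/272 = 211401/202096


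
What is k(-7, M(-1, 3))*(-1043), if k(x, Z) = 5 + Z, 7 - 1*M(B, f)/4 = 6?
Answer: -9387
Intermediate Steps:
M(B, f) = 4 (M(B, f) = 28 - 4*6 = 28 - 24 = 4)
k(-7, M(-1, 3))*(-1043) = (5 + 4)*(-1043) = 9*(-1043) = -9387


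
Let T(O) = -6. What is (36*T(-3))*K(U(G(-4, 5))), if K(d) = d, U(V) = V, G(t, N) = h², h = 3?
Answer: -1944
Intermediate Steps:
G(t, N) = 9 (G(t, N) = 3² = 9)
(36*T(-3))*K(U(G(-4, 5))) = (36*(-6))*9 = -216*9 = -1944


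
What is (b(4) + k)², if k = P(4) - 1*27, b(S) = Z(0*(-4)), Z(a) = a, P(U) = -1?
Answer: 784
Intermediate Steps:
b(S) = 0 (b(S) = 0*(-4) = 0)
k = -28 (k = -1 - 1*27 = -1 - 27 = -28)
(b(4) + k)² = (0 - 28)² = (-28)² = 784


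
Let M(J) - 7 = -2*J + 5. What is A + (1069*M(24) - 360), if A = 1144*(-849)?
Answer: -1010100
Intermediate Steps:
M(J) = 12 - 2*J (M(J) = 7 + (-2*J + 5) = 7 + (5 - 2*J) = 12 - 2*J)
A = -971256
A + (1069*M(24) - 360) = -971256 + (1069*(12 - 2*24) - 360) = -971256 + (1069*(12 - 48) - 360) = -971256 + (1069*(-36) - 360) = -971256 + (-38484 - 360) = -971256 - 38844 = -1010100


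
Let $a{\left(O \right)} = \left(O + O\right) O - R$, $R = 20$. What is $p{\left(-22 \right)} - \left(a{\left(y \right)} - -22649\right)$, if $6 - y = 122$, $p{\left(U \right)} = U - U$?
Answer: $-49541$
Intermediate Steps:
$p{\left(U \right)} = 0$
$y = -116$ ($y = 6 - 122 = -116$)
$a{\left(O \right)} = -20 + 2 O^{2}$ ($a{\left(O \right)} = \left(O + O\right) O - 20 = 2 O O - 20 = 2 O^{2} - 20 = -20 + 2 O^{2}$)
$p{\left(-22 \right)} - \left(a{\left(y \right)} - -22649\right) = 0 - \left(\left(-20 + 2 \left(-116\right)^{2}\right) - -22649\right) = 0 - \left(\left(-20 + 2 \cdot 13456\right) + 22649\right) = 0 - \left(\left(-20 + 26912\right) + 22649\right) = 0 - \left(26892 + 22649\right) = 0 - 49541 = -49541$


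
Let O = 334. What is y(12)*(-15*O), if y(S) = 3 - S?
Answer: 45090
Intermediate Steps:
y(12)*(-15*O) = (3 - 1*12)*(-15*334) = (3 - 12)*(-5010) = -9*(-5010) = 45090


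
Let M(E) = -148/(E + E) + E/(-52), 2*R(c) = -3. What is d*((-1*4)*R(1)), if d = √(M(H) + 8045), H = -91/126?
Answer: √198276962/26 ≈ 541.58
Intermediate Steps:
H = -13/18 (H = -91*1/126 = -13/18 ≈ -0.72222)
R(c) = -3/2 (R(c) = (½)*(-3) = -3/2)
M(E) = -74/E - E/52 (M(E) = -148*1/(2*E) + E*(-1/52) = -74/E - E/52)
d = √198276962/156 (d = √((-74/(-13/18) - 1/52*(-13/18)) + 8045) = √((-74*(-18/13) + 1/72) + 8045) = √((1332/13 + 1/72) + 8045) = √(95917/936 + 8045) = √(7626037/936) = √198276962/156 ≈ 90.263)
d*((-1*4)*R(1)) = (√198276962/156)*(-1*4*(-3/2)) = (√198276962/156)*(-4*(-3/2)) = (√198276962/156)*6 = √198276962/26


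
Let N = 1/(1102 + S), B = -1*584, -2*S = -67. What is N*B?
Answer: -1168/2271 ≈ -0.51431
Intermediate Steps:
S = 67/2 (S = -1/2*(-67) = 67/2 ≈ 33.500)
B = -584
N = 2/2271 (N = 1/(1102 + 67/2) = 1/(2271/2) = 2/2271 ≈ 0.00088067)
N*B = (2/2271)*(-584) = -1168/2271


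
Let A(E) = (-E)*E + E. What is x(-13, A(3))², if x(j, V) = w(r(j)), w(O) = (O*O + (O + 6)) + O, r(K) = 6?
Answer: 2916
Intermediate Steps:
w(O) = 6 + O² + 2*O (w(O) = (O² + (6 + O)) + O = (6 + O + O²) + O = 6 + O² + 2*O)
A(E) = E - E² (A(E) = -E² + E = E - E²)
x(j, V) = 54 (x(j, V) = 6 + 6² + 2*6 = 6 + 36 + 12 = 54)
x(-13, A(3))² = 54² = 2916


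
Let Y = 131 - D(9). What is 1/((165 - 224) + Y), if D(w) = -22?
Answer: 1/94 ≈ 0.010638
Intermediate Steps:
Y = 153 (Y = 131 - 1*(-22) = 131 + 22 = 153)
1/((165 - 224) + Y) = 1/((165 - 224) + 153) = 1/(-59 + 153) = 1/94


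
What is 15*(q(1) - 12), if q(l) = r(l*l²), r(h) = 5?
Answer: -105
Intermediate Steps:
q(l) = 5
15*(q(1) - 12) = 15*(5 - 12) = 15*(-7) = -105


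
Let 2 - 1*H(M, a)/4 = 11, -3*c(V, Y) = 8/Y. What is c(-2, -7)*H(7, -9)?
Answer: -96/7 ≈ -13.714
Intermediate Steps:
c(V, Y) = -8/(3*Y)
H(M, a) = -36 (H(M, a) = 8 - 4*11 = 8 - 44 = -36)
c(-2, -7)*H(7, -9) = -8/3/(-7)*(-36) = -8/3*(-⅐)*(-36) = (8/21)*(-36) = -96/7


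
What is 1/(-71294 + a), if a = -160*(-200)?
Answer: -1/39294 ≈ -2.5449e-5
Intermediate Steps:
a = 32000
1/(-71294 + a) = 1/(-71294 + 32000) = 1/(-39294) = -1/39294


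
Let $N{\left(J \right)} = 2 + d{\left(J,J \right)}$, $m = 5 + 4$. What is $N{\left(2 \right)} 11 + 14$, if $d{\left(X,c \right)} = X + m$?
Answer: $157$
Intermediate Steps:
$m = 9$
$d{\left(X,c \right)} = 9 + X$ ($d{\left(X,c \right)} = X + 9 = 9 + X$)
$N{\left(J \right)} = 11 + J$ ($N{\left(J \right)} = 2 + \left(9 + J\right) = 11 + J$)
$N{\left(2 \right)} 11 + 14 = \left(11 + 2\right) 11 + 14 = 13 \cdot 11 + 14 = 143 + 14 = 157$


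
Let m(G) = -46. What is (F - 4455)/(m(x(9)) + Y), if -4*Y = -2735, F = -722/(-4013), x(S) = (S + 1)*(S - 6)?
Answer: -71508772/10237163 ≈ -6.9852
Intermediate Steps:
x(S) = (1 + S)*(-6 + S)
F = 722/4013 (F = -722*(-1/4013) = 722/4013 ≈ 0.17992)
Y = 2735/4 (Y = -¼*(-2735) = 2735/4 ≈ 683.75)
(F - 4455)/(m(x(9)) + Y) = (722/4013 - 4455)/(-46 + 2735/4) = -17877193/(4013*2551/4) = -17877193/4013*4/2551 = -71508772/10237163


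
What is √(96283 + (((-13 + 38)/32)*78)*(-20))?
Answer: √380257/2 ≈ 308.32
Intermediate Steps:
√(96283 + (((-13 + 38)/32)*78)*(-20)) = √(96283 + ((25*(1/32))*78)*(-20)) = √(96283 + ((25/32)*78)*(-20)) = √(96283 + (975/16)*(-20)) = √(96283 - 4875/4) = √(380257/4) = √380257/2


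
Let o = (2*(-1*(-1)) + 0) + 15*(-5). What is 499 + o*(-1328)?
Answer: 97443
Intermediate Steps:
o = -73 (o = (2*1 + 0) - 75 = (2 + 0) - 75 = 2 - 75 = -73)
499 + o*(-1328) = 499 - 73*(-1328) = 499 + 96944 = 97443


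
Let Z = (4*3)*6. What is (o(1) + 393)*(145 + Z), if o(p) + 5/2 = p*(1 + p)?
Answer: 170345/2 ≈ 85173.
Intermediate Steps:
o(p) = -5/2 + p*(1 + p)
Z = 72 (Z = 12*6 = 72)
(o(1) + 393)*(145 + Z) = ((-5/2 + 1 + 1**2) + 393)*(145 + 72) = ((-5/2 + 1 + 1) + 393)*217 = (-1/2 + 393)*217 = (785/2)*217 = 170345/2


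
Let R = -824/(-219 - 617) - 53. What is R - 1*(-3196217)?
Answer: 667998482/209 ≈ 3.1962e+6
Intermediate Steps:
R = -10871/209 (R = -824/(-836) - 53 = -1/836*(-824) - 53 = 206/209 - 53 = -10871/209 ≈ -52.014)
R - 1*(-3196217) = -10871/209 - 1*(-3196217) = -10871/209 + 3196217 = 667998482/209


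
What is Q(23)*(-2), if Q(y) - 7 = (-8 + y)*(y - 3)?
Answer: -614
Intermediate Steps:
Q(y) = 7 + (-8 + y)*(-3 + y) (Q(y) = 7 + (-8 + y)*(y - 3) = 7 + (-8 + y)*(-3 + y))
Q(23)*(-2) = (31 + 23² - 11*23)*(-2) = (31 + 529 - 253)*(-2) = 307*(-2) = -614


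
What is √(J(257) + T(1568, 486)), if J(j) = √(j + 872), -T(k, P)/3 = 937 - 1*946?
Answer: √(27 + √1129) ≈ 7.7846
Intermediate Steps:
T(k, P) = 27 (T(k, P) = -3*(937 - 1*946) = -3*(937 - 946) = -3*(-9) = 27)
J(j) = √(872 + j)
√(J(257) + T(1568, 486)) = √(√(872 + 257) + 27) = √(√1129 + 27) = √(27 + √1129)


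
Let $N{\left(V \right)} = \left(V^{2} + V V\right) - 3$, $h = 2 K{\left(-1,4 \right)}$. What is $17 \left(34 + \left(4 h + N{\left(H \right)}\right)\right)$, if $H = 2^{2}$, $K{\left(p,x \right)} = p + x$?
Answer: $1479$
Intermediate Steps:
$h = 6$ ($h = 2 \left(-1 + 4\right) = 2 \cdot 3 = 6$)
$H = 4$
$N{\left(V \right)} = -3 + 2 V^{2}$ ($N{\left(V \right)} = \left(V^{2} + V^{2}\right) - 3 = 2 V^{2} - 3 = -3 + 2 V^{2}$)
$17 \left(34 + \left(4 h + N{\left(H \right)}\right)\right) = 17 \left(34 + \left(4 \cdot 6 - \left(3 - 2 \cdot 4^{2}\right)\right)\right) = 17 \left(34 + \left(24 + \left(-3 + 2 \cdot 16\right)\right)\right) = 17 \left(34 + \left(24 + \left(-3 + 32\right)\right)\right) = 17 \left(34 + \left(24 + 29\right)\right) = 17 \left(34 + 53\right) = 17 \cdot 87 = 1479$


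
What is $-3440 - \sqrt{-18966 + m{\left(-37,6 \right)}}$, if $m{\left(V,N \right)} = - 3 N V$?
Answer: $-3440 - 10 i \sqrt{183} \approx -3440.0 - 135.28 i$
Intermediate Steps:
$m{\left(V,N \right)} = - 3 N V$
$-3440 - \sqrt{-18966 + m{\left(-37,6 \right)}} = -3440 - \sqrt{-18966 - 18 \left(-37\right)} = -3440 - \sqrt{-18966 + 666} = -3440 - \sqrt{-18300} = -3440 - 10 i \sqrt{183}$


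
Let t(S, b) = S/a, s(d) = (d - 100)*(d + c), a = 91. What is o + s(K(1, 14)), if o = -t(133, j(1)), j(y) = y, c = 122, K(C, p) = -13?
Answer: -160140/13 ≈ -12318.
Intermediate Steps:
s(d) = (-100 + d)*(122 + d) (s(d) = (d - 100)*(d + 122) = (-100 + d)*(122 + d))
t(S, b) = S/91
o = -19/13 (o = -133/91 = -1*19/13 = -19/13 ≈ -1.4615)
o + s(K(1, 14)) = -19/13 + (-12200 + (-13)² + 22*(-13)) = -19/13 + (-12200 + 169 - 286) = -19/13 - 12317 = -160140/13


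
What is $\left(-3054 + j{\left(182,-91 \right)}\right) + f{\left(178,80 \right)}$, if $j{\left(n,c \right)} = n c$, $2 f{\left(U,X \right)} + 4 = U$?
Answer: $-19529$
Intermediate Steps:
$f{\left(U,X \right)} = -2 + \frac{U}{2}$
$j{\left(n,c \right)} = c n$
$\left(-3054 + j{\left(182,-91 \right)}\right) + f{\left(178,80 \right)} = \left(-3054 - 16562\right) + \left(-2 + \frac{1}{2} \cdot 178\right) = \left(-3054 - 16562\right) + \left(-2 + 89\right) = -19616 + 87 = -19529$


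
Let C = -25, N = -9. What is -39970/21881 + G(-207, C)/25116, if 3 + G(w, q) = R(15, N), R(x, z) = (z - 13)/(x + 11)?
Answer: -6525809405/3572160774 ≈ -1.8269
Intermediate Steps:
R(x, z) = (-13 + z)/(11 + x)
G(w, q) = -50/13 (G(w, q) = -3 + (-13 - 9)/(11 + 15) = -3 - 22/26 = -3 + (1/26)*(-22) = -3 - 11/13 = -50/13)
-39970/21881 + G(-207, C)/25116 = -39970/21881 - 50/13/25116 = -39970*1/21881 - 50/13*1/25116 = -39970/21881 - 25/163254 = -6525809405/3572160774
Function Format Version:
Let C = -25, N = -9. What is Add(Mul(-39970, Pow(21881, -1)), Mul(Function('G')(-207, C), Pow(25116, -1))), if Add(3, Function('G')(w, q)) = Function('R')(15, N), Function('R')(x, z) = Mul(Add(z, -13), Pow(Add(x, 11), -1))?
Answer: Rational(-6525809405, 3572160774) ≈ -1.8269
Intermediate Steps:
Function('R')(x, z) = Mul(Pow(Add(11, x), -1), Add(-13, z)) (Function('R')(x, z) = Mul(Add(-13, z), Pow(Add(11, x), -1)) = Mul(Pow(Add(11, x), -1), Add(-13, z)))
Function('G')(w, q) = Rational(-50, 13) (Function('G')(w, q) = Add(-3, Mul(Pow(Add(11, 15), -1), Add(-13, -9))) = Add(-3, Mul(Pow(26, -1), -22)) = Add(-3, Mul(Rational(1, 26), -22)) = Add(-3, Rational(-11, 13)) = Rational(-50, 13))
Add(Mul(-39970, Pow(21881, -1)), Mul(Function('G')(-207, C), Pow(25116, -1))) = Add(Mul(-39970, Pow(21881, -1)), Mul(Rational(-50, 13), Pow(25116, -1))) = Add(Mul(-39970, Rational(1, 21881)), Mul(Rational(-50, 13), Rational(1, 25116))) = Add(Rational(-39970, 21881), Rational(-25, 163254)) = Rational(-6525809405, 3572160774)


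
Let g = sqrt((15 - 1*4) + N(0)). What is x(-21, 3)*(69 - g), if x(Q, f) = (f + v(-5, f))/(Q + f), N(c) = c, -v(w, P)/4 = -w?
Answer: 391/6 - 17*sqrt(11)/18 ≈ 62.034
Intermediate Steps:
v(w, P) = 4*w (v(w, P) = -(-4)*w = 4*w)
x(Q, f) = (-20 + f)/(Q + f) (x(Q, f) = (f + 4*(-5))/(Q + f) = (f - 20)/(Q + f) = (-20 + f)/(Q + f))
g = sqrt(11) (g = sqrt((15 - 1*4) + 0) = sqrt((15 - 4) + 0) = sqrt(11 + 0) = sqrt(11) ≈ 3.3166)
x(-21, 3)*(69 - g) = ((-20 + 3)/(-21 + 3))*(69 - sqrt(11)) = (-17/(-18))*(69 - sqrt(11)) = (-1/18*(-17))*(69 - sqrt(11)) = 17*(69 - sqrt(11))/18 = 391/6 - 17*sqrt(11)/18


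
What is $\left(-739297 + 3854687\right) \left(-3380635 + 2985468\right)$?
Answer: $-1231099320130$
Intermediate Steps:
$\left(-739297 + 3854687\right) \left(-3380635 + 2985468\right) = 3115390 \left(-395167\right) = -1231099320130$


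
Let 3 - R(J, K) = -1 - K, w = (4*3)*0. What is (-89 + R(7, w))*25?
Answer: -2125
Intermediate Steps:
w = 0 (w = 12*0 = 0)
R(J, K) = 4 + K (R(J, K) = 3 - (-1 - K) = 3 + (1 + K) = 4 + K)
(-89 + R(7, w))*25 = (-89 + (4 + 0))*25 = (-89 + 4)*25 = -85*25 = -2125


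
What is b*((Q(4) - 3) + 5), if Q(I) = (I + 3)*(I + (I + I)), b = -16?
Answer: -1376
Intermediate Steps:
Q(I) = 3*I*(3 + I) (Q(I) = (3 + I)*(I + 2*I) = (3 + I)*(3*I) = 3*I*(3 + I))
b*((Q(4) - 3) + 5) = -16*((3*4*(3 + 4) - 3) + 5) = -16*((3*4*7 - 3) + 5) = -16*((84 - 3) + 5) = -16*(81 + 5) = -16*86 = -1376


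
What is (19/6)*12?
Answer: 38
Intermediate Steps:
(19/6)*12 = 38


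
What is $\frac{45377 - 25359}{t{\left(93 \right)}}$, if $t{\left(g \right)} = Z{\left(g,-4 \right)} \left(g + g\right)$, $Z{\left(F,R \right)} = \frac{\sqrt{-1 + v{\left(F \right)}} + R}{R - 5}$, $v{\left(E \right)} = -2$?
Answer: $\frac{120108}{589} + \frac{30027 i \sqrt{3}}{589} \approx 203.92 + 88.299 i$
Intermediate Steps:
$Z{\left(F,R \right)} = \frac{R + i \sqrt{3}}{-5 + R}$ ($Z{\left(F,R \right)} = \frac{\sqrt{-1 - 2} + R}{R - 5} = \frac{\sqrt{-3} + R}{-5 + R} = \frac{i \sqrt{3} + R}{-5 + R} = \frac{R + i \sqrt{3}}{-5 + R}$)
$t{\left(g \right)} = 2 g \left(\frac{4}{9} - \frac{i \sqrt{3}}{9}\right)$ ($t{\left(g \right)} = \frac{-4 + i \sqrt{3}}{-5 - 4} \left(g + g\right) = \frac{-4 + i \sqrt{3}}{-9} \cdot 2 g = - \frac{-4 + i \sqrt{3}}{9} \cdot 2 g = \left(\frac{4}{9} - \frac{i \sqrt{3}}{9}\right) 2 g = 2 g \left(\frac{4}{9} - \frac{i \sqrt{3}}{9}\right)$)
$\frac{45377 - 25359}{t{\left(93 \right)}} = \frac{45377 - 25359}{\frac{2}{9} \cdot 93 \left(4 - i \sqrt{3}\right)} = \frac{20018}{\frac{248}{3} - \frac{62 i \sqrt{3}}{3}}$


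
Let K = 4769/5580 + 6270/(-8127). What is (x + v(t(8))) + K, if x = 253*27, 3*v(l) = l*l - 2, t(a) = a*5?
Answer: 12368006929/1679580 ≈ 7363.8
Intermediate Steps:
t(a) = 5*a
v(l) = -⅔ + l²/3 (v(l) = (l*l - 2)/3 = (l² - 2)/3 = (-2 + l²)/3 = -⅔ + l²/3)
K = 139669/1679580 (K = 4769*(1/5580) + 6270*(-1/8127) = 4769/5580 - 2090/2709 = 139669/1679580 ≈ 0.083157)
x = 6831
(x + v(t(8))) + K = (6831 + (-⅔ + (5*8)²/3)) + 139669/1679580 = (6831 + (-⅔ + (⅓)*40²)) + 139669/1679580 = (6831 + (-⅔ + (⅓)*1600)) + 139669/1679580 = (6831 + (-⅔ + 1600/3)) + 139669/1679580 = (6831 + 1598/3) + 139669/1679580 = 22091/3 + 139669/1679580 = 12368006929/1679580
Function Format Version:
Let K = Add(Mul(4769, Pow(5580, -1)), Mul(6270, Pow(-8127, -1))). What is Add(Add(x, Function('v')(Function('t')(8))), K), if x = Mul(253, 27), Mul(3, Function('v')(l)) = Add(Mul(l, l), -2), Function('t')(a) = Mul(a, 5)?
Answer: Rational(12368006929, 1679580) ≈ 7363.8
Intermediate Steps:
Function('t')(a) = Mul(5, a)
Function('v')(l) = Add(Rational(-2, 3), Mul(Rational(1, 3), Pow(l, 2))) (Function('v')(l) = Mul(Rational(1, 3), Add(Mul(l, l), -2)) = Mul(Rational(1, 3), Add(Pow(l, 2), -2)) = Mul(Rational(1, 3), Add(-2, Pow(l, 2))) = Add(Rational(-2, 3), Mul(Rational(1, 3), Pow(l, 2))))
K = Rational(139669, 1679580) (K = Add(Mul(4769, Rational(1, 5580)), Mul(6270, Rational(-1, 8127))) = Add(Rational(4769, 5580), Rational(-2090, 2709)) = Rational(139669, 1679580) ≈ 0.083157)
x = 6831
Add(Add(x, Function('v')(Function('t')(8))), K) = Add(Add(6831, Add(Rational(-2, 3), Mul(Rational(1, 3), Pow(Mul(5, 8), 2)))), Rational(139669, 1679580)) = Add(Add(6831, Add(Rational(-2, 3), Mul(Rational(1, 3), Pow(40, 2)))), Rational(139669, 1679580)) = Add(Add(6831, Add(Rational(-2, 3), Mul(Rational(1, 3), 1600))), Rational(139669, 1679580)) = Add(Add(6831, Add(Rational(-2, 3), Rational(1600, 3))), Rational(139669, 1679580)) = Add(Add(6831, Rational(1598, 3)), Rational(139669, 1679580)) = Add(Rational(22091, 3), Rational(139669, 1679580)) = Rational(12368006929, 1679580)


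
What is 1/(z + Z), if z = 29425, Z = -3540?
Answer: 1/25885 ≈ 3.8632e-5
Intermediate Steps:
1/(z + Z) = 1/(29425 - 3540) = 1/25885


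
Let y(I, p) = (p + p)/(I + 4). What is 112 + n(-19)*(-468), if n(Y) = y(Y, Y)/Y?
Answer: 872/5 ≈ 174.40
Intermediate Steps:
y(I, p) = 2*p/(4 + I) (y(I, p) = (2*p)/(4 + I) = 2*p/(4 + I))
n(Y) = 2/(4 + Y) (n(Y) = (2*Y/(4 + Y))/Y = 2/(4 + Y))
112 + n(-19)*(-468) = 112 + (2/(4 - 19))*(-468) = 112 + (2/(-15))*(-468) = 112 + (2*(-1/15))*(-468) = 112 - 2/15*(-468) = 112 + 312/5 = 872/5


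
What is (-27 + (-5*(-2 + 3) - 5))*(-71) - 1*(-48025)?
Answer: 50652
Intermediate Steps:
(-27 + (-5*(-2 + 3) - 5))*(-71) - 1*(-48025) = (-27 + (-5*1 - 5))*(-71) + 48025 = (-27 + (-5 - 5))*(-71) + 48025 = (-27 - 10)*(-71) + 48025 = -37*(-71) + 48025 = 2627 + 48025 = 50652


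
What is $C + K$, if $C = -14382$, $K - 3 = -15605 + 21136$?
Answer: $-8848$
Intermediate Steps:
$K = 5534$ ($K = 3 + \left(-15605 + 21136\right) = 3 + 5531 = 5534$)
$C + K = -14382 + 5534 = -8848$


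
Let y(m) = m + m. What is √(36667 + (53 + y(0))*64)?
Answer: 3*√4451 ≈ 200.15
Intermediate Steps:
y(m) = 2*m
√(36667 + (53 + y(0))*64) = √(36667 + (53 + 2*0)*64) = √(36667 + (53 + 0)*64) = √(36667 + 53*64) = √(36667 + 3392) = √40059 = 3*√4451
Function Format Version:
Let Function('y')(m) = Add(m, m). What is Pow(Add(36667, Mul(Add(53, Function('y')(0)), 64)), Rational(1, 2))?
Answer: Mul(3, Pow(4451, Rational(1, 2))) ≈ 200.15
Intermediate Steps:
Function('y')(m) = Mul(2, m)
Pow(Add(36667, Mul(Add(53, Function('y')(0)), 64)), Rational(1, 2)) = Pow(Add(36667, Mul(Add(53, Mul(2, 0)), 64)), Rational(1, 2)) = Pow(Add(36667, Mul(Add(53, 0), 64)), Rational(1, 2)) = Pow(Add(36667, Mul(53, 64)), Rational(1, 2)) = Pow(Add(36667, 3392), Rational(1, 2)) = Pow(40059, Rational(1, 2)) = Mul(3, Pow(4451, Rational(1, 2)))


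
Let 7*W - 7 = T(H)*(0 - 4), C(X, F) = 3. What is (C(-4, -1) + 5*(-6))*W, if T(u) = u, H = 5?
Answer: 351/7 ≈ 50.143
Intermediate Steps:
W = -13/7 (W = 1 + (5*(0 - 4))/7 = 1 + (5*(-4))/7 = 1 + (⅐)*(-20) = 1 - 20/7 = -13/7 ≈ -1.8571)
(C(-4, -1) + 5*(-6))*W = (3 + 5*(-6))*(-13/7) = (3 - 30)*(-13/7) = -27*(-13/7) = 351/7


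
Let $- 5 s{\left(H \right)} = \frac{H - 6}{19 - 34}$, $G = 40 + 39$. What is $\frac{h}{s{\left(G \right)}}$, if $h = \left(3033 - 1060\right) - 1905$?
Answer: $\frac{5100}{73} \approx 69.863$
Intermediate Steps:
$G = 79$
$s{\left(H \right)} = - \frac{2}{25} + \frac{H}{75}$ ($s{\left(H \right)} = - \frac{\left(H - 6\right) \frac{1}{19 - 34}}{5} = - \frac{\left(-6 + H\right) \frac{1}{-15}}{5} = - \frac{\left(-6 + H\right) \left(- \frac{1}{15}\right)}{5} = - \frac{\frac{2}{5} - \frac{H}{15}}{5} = - \frac{2}{25} + \frac{H}{75}$)
$h = 68$ ($h = 1973 - 1905 = 68$)
$\frac{h}{s{\left(G \right)}} = \frac{68}{- \frac{2}{25} + \frac{1}{75} \cdot 79} = \frac{68}{- \frac{2}{25} + \frac{79}{75}} = \frac{68}{\frac{73}{75}} = 68 \cdot \frac{75}{73} = \frac{5100}{73}$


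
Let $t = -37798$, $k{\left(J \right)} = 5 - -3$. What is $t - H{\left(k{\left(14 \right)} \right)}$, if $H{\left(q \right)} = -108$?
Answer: $-37690$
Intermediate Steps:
$k{\left(J \right)} = 8$ ($k{\left(J \right)} = 5 + 3 = 8$)
$t - H{\left(k{\left(14 \right)} \right)} = -37798 - -108 = -37798 + 108 = -37690$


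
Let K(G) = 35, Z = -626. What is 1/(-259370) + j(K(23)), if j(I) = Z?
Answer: -162365621/259370 ≈ -626.00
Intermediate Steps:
j(I) = -626
1/(-259370) + j(K(23)) = 1/(-259370) - 626 = -1/259370 - 626 = -162365621/259370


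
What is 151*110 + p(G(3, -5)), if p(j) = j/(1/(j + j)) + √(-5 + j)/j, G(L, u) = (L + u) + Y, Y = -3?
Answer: 16660 - I*√10/5 ≈ 16660.0 - 0.63246*I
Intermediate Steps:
G(L, u) = -3 + L + u (G(L, u) = (L + u) - 3 = -3 + L + u)
p(j) = 2*j² + √(-5 + j)/j (p(j) = j/(1/(2*j)) + √(-5 + j)/j = j/((1/(2*j))) + √(-5 + j)/j = j*(2*j) + √(-5 + j)/j = 2*j² + √(-5 + j)/j)
151*110 + p(G(3, -5)) = 151*110 + (√(-5 + (-3 + 3 - 5)) + 2*(-3 + 3 - 5)³)/(-3 + 3 - 5) = 16610 + (√(-5 - 5) + 2*(-5)³)/(-5) = 16610 - (√(-10) + 2*(-125))/5 = 16610 - (I*√10 - 250)/5 = 16610 - (-250 + I*√10)/5 = 16610 + (50 - I*√10/5) = 16660 - I*√10/5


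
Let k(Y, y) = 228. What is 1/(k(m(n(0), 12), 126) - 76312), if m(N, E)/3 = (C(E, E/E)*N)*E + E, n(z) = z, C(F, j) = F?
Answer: -1/76084 ≈ -1.3143e-5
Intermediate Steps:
m(N, E) = 3*E + 3*N*E**2 (m(N, E) = 3*((E*N)*E + E) = 3*(N*E**2 + E) = 3*(E + N*E**2) = 3*E + 3*N*E**2)
1/(k(m(n(0), 12), 126) - 76312) = 1/(228 - 76312) = 1/(-76084) = -1/76084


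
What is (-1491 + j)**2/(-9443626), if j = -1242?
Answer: -7469289/9443626 ≈ -0.79093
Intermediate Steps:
(-1491 + j)**2/(-9443626) = (-1491 - 1242)**2/(-9443626) = (-2733)**2*(-1/9443626) = 7469289*(-1/9443626) = -7469289/9443626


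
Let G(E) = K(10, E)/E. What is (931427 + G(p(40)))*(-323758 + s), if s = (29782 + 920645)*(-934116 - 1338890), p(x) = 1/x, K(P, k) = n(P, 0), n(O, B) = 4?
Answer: -2012532173817546840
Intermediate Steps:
K(P, k) = 4
G(E) = 4/E
s = -2160326273562 (s = 950427*(-2273006) = -2160326273562)
(931427 + G(p(40)))*(-323758 + s) = (931427 + 4/(1/40))*(-323758 - 2160326273562) = (931427 + 4/(1/40))*(-2160326597320) = (931427 + 4*40)*(-2160326597320) = (931427 + 160)*(-2160326597320) = 931587*(-2160326597320) = -2012532173817546840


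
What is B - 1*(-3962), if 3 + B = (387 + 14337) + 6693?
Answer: 25376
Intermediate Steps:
B = 21414 (B = -3 + ((387 + 14337) + 6693) = -3 + (14724 + 6693) = -3 + 21417 = 21414)
B - 1*(-3962) = 21414 - 1*(-3962) = 21414 + 3962 = 25376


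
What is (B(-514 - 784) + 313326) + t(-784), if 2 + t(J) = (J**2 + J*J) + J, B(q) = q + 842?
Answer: 1541396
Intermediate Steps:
B(q) = 842 + q
t(J) = -2 + J + 2*J**2 (t(J) = -2 + ((J**2 + J*J) + J) = -2 + ((J**2 + J**2) + J) = -2 + (2*J**2 + J) = -2 + (J + 2*J**2) = -2 + J + 2*J**2)
(B(-514 - 784) + 313326) + t(-784) = ((842 + (-514 - 784)) + 313326) + (-2 - 784 + 2*(-784)**2) = ((842 - 1298) + 313326) + (-2 - 784 + 2*614656) = (-456 + 313326) + (-2 - 784 + 1229312) = 312870 + 1228526 = 1541396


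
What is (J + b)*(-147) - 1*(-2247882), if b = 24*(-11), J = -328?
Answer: 2334906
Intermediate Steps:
b = -264
(J + b)*(-147) - 1*(-2247882) = (-328 - 264)*(-147) - 1*(-2247882) = -592*(-147) + 2247882 = 87024 + 2247882 = 2334906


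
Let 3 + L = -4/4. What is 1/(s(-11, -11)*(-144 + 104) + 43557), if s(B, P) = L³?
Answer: 1/46117 ≈ 2.1684e-5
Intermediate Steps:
L = -4 (L = -3 - 4/4 = -3 - 4*¼ = -3 - 1 = -4)
s(B, P) = -64 (s(B, P) = (-4)³ = -64)
1/(s(-11, -11)*(-144 + 104) + 43557) = 1/(-64*(-144 + 104) + 43557) = 1/(-64*(-40) + 43557) = 1/(2560 + 43557) = 1/46117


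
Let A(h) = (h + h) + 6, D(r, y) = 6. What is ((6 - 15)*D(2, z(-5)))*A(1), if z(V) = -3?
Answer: -432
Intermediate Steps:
A(h) = 6 + 2*h (A(h) = 2*h + 6 = 6 + 2*h)
((6 - 15)*D(2, z(-5)))*A(1) = ((6 - 15)*6)*(6 + 2*1) = (-9*6)*(6 + 2) = -54*8 = -432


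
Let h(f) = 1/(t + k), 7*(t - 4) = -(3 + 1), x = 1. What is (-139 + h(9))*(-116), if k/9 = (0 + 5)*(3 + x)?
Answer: 5175601/321 ≈ 16123.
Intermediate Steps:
k = 180 (k = 9*((0 + 5)*(3 + 1)) = 9*(5*4) = 9*20 = 180)
t = 24/7 (t = 4 + (-(3 + 1))/7 = 4 + (-1*4)/7 = 4 + (⅐)*(-4) = 4 - 4/7 = 24/7 ≈ 3.4286)
h(f) = 7/1284 (h(f) = 1/(24/7 + 180) = 1/(1284/7) = 7/1284)
(-139 + h(9))*(-116) = (-139 + 7/1284)*(-116) = -178469/1284*(-116) = 5175601/321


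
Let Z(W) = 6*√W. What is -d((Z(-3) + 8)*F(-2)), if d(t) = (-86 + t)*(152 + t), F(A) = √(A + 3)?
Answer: 12588 - 492*I*√3 ≈ 12588.0 - 852.17*I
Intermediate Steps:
F(A) = √(3 + A)
-d((Z(-3) + 8)*F(-2)) = -(-13072 + ((6*√(-3) + 8)*√(3 - 2))² + 66*((6*√(-3) + 8)*√(3 - 2))) = -(-13072 + ((6*(I*√3) + 8)*√1)² + 66*((6*(I*√3) + 8)*√1)) = -(-13072 + ((6*I*√3 + 8)*1)² + 66*((6*I*√3 + 8)*1)) = -(-13072 + ((8 + 6*I*√3)*1)² + 66*((8 + 6*I*√3)*1)) = -(-13072 + (8 + 6*I*√3)² + 66*(8 + 6*I*√3)) = -(-13072 + (8 + 6*I*√3)² + (528 + 396*I*√3)) = -(-12544 + (8 + 6*I*√3)² + 396*I*√3) = 12544 - (8 + 6*I*√3)² - 396*I*√3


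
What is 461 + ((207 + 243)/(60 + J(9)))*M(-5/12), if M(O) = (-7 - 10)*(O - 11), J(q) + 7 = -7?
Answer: 217087/92 ≈ 2359.6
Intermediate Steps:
J(q) = -14 (J(q) = -7 - 7 = -14)
M(O) = 187 - 17*O (M(O) = -17*(-11 + O) = 187 - 17*O)
461 + ((207 + 243)/(60 + J(9)))*M(-5/12) = 461 + ((207 + 243)/(60 - 14))*(187 - (-85)/12) = 461 + (450/46)*(187 - (-85)/12) = 461 + (450*(1/46))*(187 - 17*(-5/12)) = 461 + 225*(187 + 85/12)/23 = 461 + (225/23)*(2329/12) = 461 + 174675/92 = 217087/92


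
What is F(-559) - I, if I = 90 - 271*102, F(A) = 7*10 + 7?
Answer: 27629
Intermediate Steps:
F(A) = 77 (F(A) = 70 + 7 = 77)
I = -27552 (I = 90 - 27642 = -27552)
F(-559) - I = 77 - 1*(-27552) = 77 + 27552 = 27629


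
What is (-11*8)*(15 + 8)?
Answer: -2024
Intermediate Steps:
(-11*8)*(15 + 8) = -88*23 = -2024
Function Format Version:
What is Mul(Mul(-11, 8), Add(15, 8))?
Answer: -2024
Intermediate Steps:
Mul(Mul(-11, 8), Add(15, 8)) = Mul(-88, 23) = -2024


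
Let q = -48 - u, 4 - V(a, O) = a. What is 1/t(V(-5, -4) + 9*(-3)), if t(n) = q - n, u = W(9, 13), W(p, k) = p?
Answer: -1/39 ≈ -0.025641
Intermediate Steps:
u = 9
V(a, O) = 4 - a
q = -57 (q = -48 - 1*9 = -48 - 9 = -57)
t(n) = -57 - n
1/t(V(-5, -4) + 9*(-3)) = 1/(-57 - ((4 - 1*(-5)) + 9*(-3))) = 1/(-57 - ((4 + 5) - 27)) = 1/(-57 - (9 - 27)) = 1/(-57 - 1*(-18)) = 1/(-57 + 18) = 1/(-39) = -1/39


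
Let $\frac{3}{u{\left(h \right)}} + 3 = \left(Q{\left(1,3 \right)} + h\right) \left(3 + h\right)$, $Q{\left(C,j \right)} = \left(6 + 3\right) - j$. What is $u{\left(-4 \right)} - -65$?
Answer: $\frac{322}{5} \approx 64.4$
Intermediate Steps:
$Q{\left(C,j \right)} = 9 - j$
$u{\left(h \right)} = \frac{3}{-3 + \left(3 + h\right) \left(6 + h\right)}$ ($u{\left(h \right)} = \frac{3}{-3 + \left(\left(9 - 3\right) + h\right) \left(3 + h\right)} = \frac{3}{-3 + \left(6 + h\right) \left(3 + h\right)} = \frac{3}{-3 + \left(3 + h\right) \left(6 + h\right)}$)
$u{\left(-4 \right)} - -65 = \frac{3}{15 + \left(-4\right)^{2} + 9 \left(-4\right)} - -65 = \frac{3}{15 + 16 - 36} + 65 = \frac{3}{-5} + 65 = 3 \left(- \frac{1}{5}\right) + 65 = - \frac{3}{5} + 65 = \frac{322}{5}$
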